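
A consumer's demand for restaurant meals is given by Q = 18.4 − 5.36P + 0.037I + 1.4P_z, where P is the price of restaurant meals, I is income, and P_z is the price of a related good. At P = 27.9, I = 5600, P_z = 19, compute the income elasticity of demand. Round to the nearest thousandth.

2.018

Evaluating quantity at (P, I, P_z) gives Q = 18.4 − 5.36(27.9) + 0.037(5600) + 1.4(19) = 18.4 − 149.544 + 207.2 + 26.6 = 102.656.
∂Q/∂I = +0.037, so E_I = 0.037·(5600/102.656) ≈ 2.018.
E_I > 1: normal good (luxury).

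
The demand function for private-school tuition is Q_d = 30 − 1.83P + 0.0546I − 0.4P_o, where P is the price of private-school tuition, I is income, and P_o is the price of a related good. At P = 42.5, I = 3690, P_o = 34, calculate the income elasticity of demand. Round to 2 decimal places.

First evaluate Q_d: 30 − 1.83(42.5) + 0.0546(3690) − 0.4(34) = 30 − 77.775 + 201.474 − 13.6 = 140.099.
∂Q_d/∂I = +0.0546, so E_I = 0.0546·(3690/140.099) ≈ 1.44.
E_I > 1: normal good (luxury).

1.44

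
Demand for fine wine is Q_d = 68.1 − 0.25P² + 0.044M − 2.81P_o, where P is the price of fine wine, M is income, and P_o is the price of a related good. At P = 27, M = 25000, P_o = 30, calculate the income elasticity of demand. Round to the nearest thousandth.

Q_d = 68.1 − 0.25(27)² + 0.044(25000) − 2.81(30) = 68.1 − 182.25 + 1100 − 84.3 = 901.55.
∂Q_d/∂M = +0.044, so E_I = 0.044·(25000/901.55) ≈ 1.220.
E_I > 1: normal good (luxury).

1.220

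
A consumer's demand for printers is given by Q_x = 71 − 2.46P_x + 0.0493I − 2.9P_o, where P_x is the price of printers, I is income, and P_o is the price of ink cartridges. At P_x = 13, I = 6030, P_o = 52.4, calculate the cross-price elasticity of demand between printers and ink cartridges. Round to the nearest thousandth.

-0.824

Evaluating quantity at (P_x, I, P_o) gives Q_x = 71 − 2.46(13) + 0.0493(6030) − 2.9(52.4) = 71 − 31.98 + 297.279 − 151.96 = 184.339.
∂Q_x/∂P_o = −2.9, so E_xy = -2.9·(52.4/184.339) ≈ -0.824.
E_xy < 0: the goods are complements.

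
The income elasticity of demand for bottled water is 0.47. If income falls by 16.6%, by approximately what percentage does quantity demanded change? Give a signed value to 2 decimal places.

-7.80

%ΔQ ≈ E × %ΔI = (0.47) × (-16.6%) ≈ -7.80%.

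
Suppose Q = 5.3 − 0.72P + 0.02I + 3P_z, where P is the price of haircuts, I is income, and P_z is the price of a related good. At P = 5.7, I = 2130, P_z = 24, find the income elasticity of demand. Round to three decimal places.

0.368

Q = 5.3 − 0.72(5.7) + 0.02(2130) + 3(24) = 5.3 − 4.104 + 42.6 + 72 = 115.796.
∂Q/∂I = +0.02, so E_I = 0.02·(2130/115.796) ≈ 0.368.
E_I ∈ (0,1): normal good (necessity).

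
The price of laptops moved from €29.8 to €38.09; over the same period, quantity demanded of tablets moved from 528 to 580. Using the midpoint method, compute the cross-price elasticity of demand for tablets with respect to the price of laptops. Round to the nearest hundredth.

0.38

%ΔQ_x = (580 − 528)/[(528+580)/2] = 52/554 ≈ 0.0939.
%ΔP_y = (38.09 − 29.8)/[(29.8+38.09)/2] ≈ 0.2442.
E_xy = 0.0939/0.2442 ≈ 0.38.
E_xy > 0, so tablets and laptops are substitutes.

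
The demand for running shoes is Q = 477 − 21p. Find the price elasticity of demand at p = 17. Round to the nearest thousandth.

At p = 17, Q = 120.
dQ/dp = −21.
Point elasticity E = (dQ/dp)·(p/Q) = -21 × 17/120 ≈ -2.975.
|E| > 1, so demand is elastic at this price.

-2.975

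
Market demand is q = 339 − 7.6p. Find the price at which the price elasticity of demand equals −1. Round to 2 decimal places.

For linear demand q = a − bp, E = −bp/(a − bp). |E| = 1 ⇒ bp = a − bp ⇒ p = a/(2b).
p = 339/(2·7.6) ≈ 22.30.

22.30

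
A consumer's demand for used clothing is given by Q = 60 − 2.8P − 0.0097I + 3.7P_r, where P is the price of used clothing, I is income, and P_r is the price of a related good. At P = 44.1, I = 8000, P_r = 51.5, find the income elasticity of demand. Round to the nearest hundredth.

-1.57

At the given point, Q = 60 − 2.8(44.1) − 0.0097(8000) + 3.7(51.5) = 60 − 123.48 − 77.6 + 190.55 = 49.47.
∂Q/∂I = −0.0097, so E_I = -0.0097·(8000/49.47) ≈ -1.57.
E_I < 0: inferior good.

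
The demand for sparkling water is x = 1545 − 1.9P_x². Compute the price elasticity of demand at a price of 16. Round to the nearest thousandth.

At P_x = 16, x = 1058.6.
dx/dP_x = −2·1.9·P_x = −60.8.
Point elasticity E = (dx/dP_x)·(P_x/x) = -60.8 × 16/1058.6 ≈ -0.919.
|E| < 1, so demand is inelastic at this price.

-0.919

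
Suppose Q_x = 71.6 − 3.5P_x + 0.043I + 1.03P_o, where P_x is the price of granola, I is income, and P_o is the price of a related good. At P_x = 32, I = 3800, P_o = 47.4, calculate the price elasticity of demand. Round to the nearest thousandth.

Substituting, Q_x = 71.6 − 3.5(32) + 0.043(3800) + 1.03(47.4) = 71.6 − 112 + 163.4 + 48.822 = 171.822.
∂Q_x/∂P_x = −3.5, so E_p = (−3.5)·(32/171.822) ≈ -0.652.
|E_p| < 1: demand is inelastic.

-0.652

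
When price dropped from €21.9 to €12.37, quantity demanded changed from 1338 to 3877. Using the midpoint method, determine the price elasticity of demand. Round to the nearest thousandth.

%ΔQ = (3877 − 1338)/[(1338 + 3877)/2] = 2539/2607.5 ≈ 0.9737.
%ΔP = (12.37 − 21.9)/[(21.9 + 12.37)/2] = -9.53/17.135 ≈ -0.5562.
Arc elasticity E = %ΔQ/%ΔP ≈ 0.9737/-0.5562 ≈ -1.751.
|E| > 1: demand is elastic over this range.

-1.751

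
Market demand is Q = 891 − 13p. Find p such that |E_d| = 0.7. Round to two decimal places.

Set −bp/(a − bp) = −0.7 ⇒ bp = 0.7(a − bp) ⇒ bp(1+0.7) = 0.7·a.
p = 0.7·891/(13·1.7) ≈ 28.22.

28.22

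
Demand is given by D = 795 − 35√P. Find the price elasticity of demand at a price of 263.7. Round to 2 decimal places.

-1.25

At P = 263.7, D = 226.6405.
dD/dP = −35/(2√P) = −35/(2·16.2388).
Point elasticity E = (dD/dP)·(P/D) = -1.0777 × 263.7/226.6405 ≈ -1.25.
|E| > 1, so demand is elastic at this price.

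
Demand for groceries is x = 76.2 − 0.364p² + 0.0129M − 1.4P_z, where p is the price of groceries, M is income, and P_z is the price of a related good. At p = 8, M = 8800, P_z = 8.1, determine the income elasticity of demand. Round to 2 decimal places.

First evaluate x: 76.2 − 0.364(8)² + 0.0129(8800) − 1.4(8.1) = 76.2 − 23.296 + 113.52 − 11.34 = 155.084.
∂x/∂M = +0.0129, so E_I = 0.0129·(8800/155.084) ≈ 0.73.
E_I ∈ (0,1): normal good (necessity).

0.73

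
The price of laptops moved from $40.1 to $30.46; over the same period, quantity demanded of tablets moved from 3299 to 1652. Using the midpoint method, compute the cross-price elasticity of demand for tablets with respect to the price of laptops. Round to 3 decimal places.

2.435

%ΔQ_x = (1652 − 3299)/[(3299+1652)/2] = -1647/2475.5 ≈ -0.6653.
%ΔP_y = (30.46 − 40.1)/[(40.1+30.46)/2] ≈ -0.2732.
E_xy = -0.6653/-0.2732 ≈ 2.435.
E_xy > 0, so tablets and laptops are substitutes.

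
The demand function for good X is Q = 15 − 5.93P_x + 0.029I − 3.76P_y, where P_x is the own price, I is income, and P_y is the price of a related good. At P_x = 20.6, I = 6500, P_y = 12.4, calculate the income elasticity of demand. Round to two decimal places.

First evaluate Q: 15 − 5.93(20.6) + 0.029(6500) − 3.76(12.4) = 15 − 122.158 + 188.5 − 46.624 = 34.718.
∂Q/∂I = +0.029, so E_I = 0.029·(6500/34.718) ≈ 5.43.
E_I > 1: normal good (luxury).

5.43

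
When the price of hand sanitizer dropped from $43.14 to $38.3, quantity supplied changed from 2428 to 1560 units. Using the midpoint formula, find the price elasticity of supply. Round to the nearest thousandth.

3.662

%Δq = (1560 − 2428)/[(2428 + 1560)/2] = -868/1994 ≈ -0.4353.
%ΔP = (38.3 − 43.14)/[(43.14 + 38.3)/2] = -4.84/40.72 ≈ -0.1189.
Arc elasticity E = %Δq/%ΔP ≈ -0.4353/-0.1189 ≈ 3.662.
|E| > 1: supply is elastic over this range.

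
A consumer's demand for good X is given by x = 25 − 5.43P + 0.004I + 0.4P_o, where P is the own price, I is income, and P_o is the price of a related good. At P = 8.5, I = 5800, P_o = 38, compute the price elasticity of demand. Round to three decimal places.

-2.676

At the given point, x = 25 − 5.43(8.5) + 0.004(5800) + 0.4(38) = 25 − 46.155 + 23.2 + 15.2 = 17.245.
∂x/∂P = −5.43, so E_p = (−5.43)·(8.5/17.245) ≈ -2.676.
|E_p| > 1: demand is elastic.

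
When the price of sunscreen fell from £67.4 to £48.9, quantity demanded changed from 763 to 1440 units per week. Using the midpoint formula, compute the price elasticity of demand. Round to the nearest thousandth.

%ΔQ = (1440 − 763)/[(763 + 1440)/2] = 677/1101.5 ≈ 0.6146.
%Δp = (48.9 − 67.4)/[(67.4 + 48.9)/2] = -18.5/58.15 ≈ -0.3181.
Arc elasticity E = %ΔQ/%Δp ≈ 0.6146/-0.3181 ≈ -1.932.
|E| > 1: demand is elastic over this range.

-1.932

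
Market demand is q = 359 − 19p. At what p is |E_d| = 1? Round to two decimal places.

9.45

For linear demand q = a − bp, E = −bp/(a − bp). |E| = 1 ⇒ bp = a − bp ⇒ p = a/(2b).
p = 359/(2·19) ≈ 9.45.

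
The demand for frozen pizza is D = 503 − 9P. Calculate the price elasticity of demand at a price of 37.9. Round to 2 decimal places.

At P = 37.9, D = 161.9.
dD/dP = −9.
Point elasticity E = (dD/dP)·(P/D) = -9 × 37.9/161.9 ≈ -2.11.
|E| > 1, so demand is elastic at this price.

-2.11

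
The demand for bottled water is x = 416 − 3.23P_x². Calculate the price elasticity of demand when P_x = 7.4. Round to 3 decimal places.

At P_x = 7.4, x = 239.1252.
dx/dP_x = −2·3.23·P_x = −47.804.
Point elasticity E = (dx/dP_x)·(P_x/x) = -47.804 × 7.4/239.1252 ≈ -1.479.
|E| > 1, so demand is elastic at this price.

-1.479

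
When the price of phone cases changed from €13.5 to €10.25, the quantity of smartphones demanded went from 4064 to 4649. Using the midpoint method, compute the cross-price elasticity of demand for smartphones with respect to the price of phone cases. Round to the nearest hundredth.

%ΔQ_x = (4649 − 4064)/[(4064+4649)/2] = 585/4356.5 ≈ 0.1343.
%ΔP_y = (10.25 − 13.5)/[(13.5+10.25)/2] ≈ -0.2737.
E_xy = 0.1343/-0.2737 ≈ -0.49.
E_xy < 0, so smartphones and phone cases are complements.

-0.49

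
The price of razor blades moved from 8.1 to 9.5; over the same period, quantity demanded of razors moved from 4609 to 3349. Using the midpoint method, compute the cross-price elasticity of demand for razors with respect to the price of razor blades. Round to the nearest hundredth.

-1.99

%ΔQ_x = (3349 − 4609)/[(4609+3349)/2] = -1260/3979 ≈ -0.3167.
%ΔP_y = (9.5 − 8.1)/[(8.1+9.5)/2] ≈ 0.1591.
E_xy = -0.3167/0.1591 ≈ -1.99.
E_xy < 0, so razors and razor blades are complements.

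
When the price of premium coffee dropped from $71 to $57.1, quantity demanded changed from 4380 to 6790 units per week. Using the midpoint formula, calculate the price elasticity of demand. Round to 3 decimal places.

-1.988

%Δq = (6790 − 4380)/[(4380 + 6790)/2] = 2410/5585 ≈ 0.4315.
%Δp = (57.1 − 71)/[(71 + 57.1)/2] = -13.9/64.05 ≈ -0.2170.
Arc elasticity E = %Δq/%Δp ≈ 0.4315/-0.2170 ≈ -1.988.
|E| > 1: demand is elastic over this range.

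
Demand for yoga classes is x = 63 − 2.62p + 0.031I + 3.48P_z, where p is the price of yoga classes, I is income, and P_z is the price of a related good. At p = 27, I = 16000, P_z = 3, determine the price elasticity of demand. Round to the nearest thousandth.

-0.142

Substituting, x = 63 − 2.62(27) + 0.031(16000) + 3.48(3) = 63 − 70.74 + 496 + 10.44 = 498.7.
∂x/∂p = −2.62, so E_p = (−2.62)·(27/498.7) ≈ -0.142.
|E_p| < 1: demand is inelastic.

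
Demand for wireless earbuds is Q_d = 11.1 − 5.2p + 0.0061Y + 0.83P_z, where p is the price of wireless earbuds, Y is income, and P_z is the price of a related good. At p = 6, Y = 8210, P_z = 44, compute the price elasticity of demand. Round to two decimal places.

-0.47

At the given point, Q_d = 11.1 − 5.2(6) + 0.0061(8210) + 0.83(44) = 11.1 − 31.2 + 50.081 + 36.52 = 66.501.
∂Q_d/∂p = −5.2, so E_p = (−5.2)·(6/66.501) ≈ -0.47.
|E_p| < 1: demand is inelastic.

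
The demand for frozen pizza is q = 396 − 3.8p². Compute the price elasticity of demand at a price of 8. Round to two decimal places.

-3.18

At p = 8, q = 152.8.
dq/dp = −2·3.8·p = −60.8.
Point elasticity E = (dq/dp)·(p/q) = -60.8 × 8/152.8 ≈ -3.18.
|E| > 1, so demand is elastic at this price.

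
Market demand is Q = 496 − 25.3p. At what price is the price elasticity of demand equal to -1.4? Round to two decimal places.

Set −bp/(a − bp) = −1.4 ⇒ bp = 1.4(a − bp) ⇒ bp(1+1.4) = 1.4·a.
p = 1.4·496/(25.3·2.4) ≈ 11.44.

11.44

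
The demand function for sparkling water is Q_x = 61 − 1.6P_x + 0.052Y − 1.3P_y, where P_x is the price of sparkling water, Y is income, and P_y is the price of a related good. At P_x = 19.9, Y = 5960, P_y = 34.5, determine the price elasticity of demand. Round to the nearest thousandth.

-0.108

At the given point, Q_x = 61 − 1.6(19.9) + 0.052(5960) − 1.3(34.5) = 61 − 31.84 + 309.92 − 44.85 = 294.23.
∂Q_x/∂P_x = −1.6, so E_p = (−1.6)·(19.9/294.23) ≈ -0.108.
|E_p| < 1: demand is inelastic.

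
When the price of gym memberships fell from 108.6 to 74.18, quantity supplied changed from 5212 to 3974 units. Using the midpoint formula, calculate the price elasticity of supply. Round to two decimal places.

0.72

%ΔQ = (3974 − 5212)/[(5212 + 3974)/2] = -1238/4593 ≈ -0.2695.
%ΔP = (74.18 − 108.6)/[(108.6 + 74.18)/2] = -34.42/91.39 ≈ -0.3766.
Arc elasticity E = %ΔQ/%ΔP ≈ -0.2695/-0.3766 ≈ 0.72.
|E| < 1: supply is inelastic over this range.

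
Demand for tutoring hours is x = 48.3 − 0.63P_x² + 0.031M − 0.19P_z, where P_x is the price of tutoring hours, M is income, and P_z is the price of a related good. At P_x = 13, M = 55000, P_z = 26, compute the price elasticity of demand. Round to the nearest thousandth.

-0.130

First evaluate x: 48.3 − 0.63(13)² + 0.031(55000) − 0.19(26) = 48.3 − 106.47 + 1705 − 4.94 = 1641.89.
∂x/∂P_x = −2·0.63·P_x = -16.38, so E_p = -16.38·(13/1641.89) ≈ -0.130.
|E_p| < 1: demand is inelastic.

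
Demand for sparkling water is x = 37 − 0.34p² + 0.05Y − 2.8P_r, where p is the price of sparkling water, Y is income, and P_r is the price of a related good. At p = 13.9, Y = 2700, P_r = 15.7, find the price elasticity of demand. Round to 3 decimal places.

-2.107

First evaluate x: 37 − 0.34(13.9)² + 0.05(2700) − 2.8(15.7) = 37 − 65.6914 + 135 − 43.96 = 62.3486.
∂x/∂p = −2·0.34·p = -9.452, so E_p = -9.452·(13.9/62.3486) ≈ -2.107.
|E_p| > 1: demand is elastic.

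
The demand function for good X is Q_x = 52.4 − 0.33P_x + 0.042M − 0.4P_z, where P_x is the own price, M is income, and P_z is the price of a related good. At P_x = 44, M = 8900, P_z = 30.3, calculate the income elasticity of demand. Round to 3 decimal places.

0.936

First evaluate Q_x: 52.4 − 0.33(44) + 0.042(8900) − 0.4(30.3) = 52.4 − 14.52 + 373.8 − 12.12 = 399.56.
∂Q_x/∂M = +0.042, so E_I = 0.042·(8900/399.56) ≈ 0.936.
E_I ∈ (0,1): normal good (necessity).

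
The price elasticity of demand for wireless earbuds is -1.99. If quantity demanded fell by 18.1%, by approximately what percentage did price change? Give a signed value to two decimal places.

9.10

%ΔQ ≈ E × %ΔP ⇒ %ΔP = %ΔQ / E = (-18.1%)/(-1.99) ≈ 9.10%.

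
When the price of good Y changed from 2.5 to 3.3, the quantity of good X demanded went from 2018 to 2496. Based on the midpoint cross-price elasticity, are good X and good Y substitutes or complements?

substitutes

%ΔQ_x = (2496 − 2018)/[(2018+2496)/2] = 478/2257 ≈ 0.2118.
%ΔP_y = (3.3 − 2.5)/[(2.5+3.3)/2] ≈ 0.2759.
E_xy = 0.2118/0.2759 ≈ 0.768.
E_xy > 0, so the goods are substitutes.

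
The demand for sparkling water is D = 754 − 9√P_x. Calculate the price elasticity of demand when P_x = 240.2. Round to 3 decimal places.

At P_x = 240.2, D = 614.5145.
dD/dP_x = −9/(2√P_x) = −9/(2·15.4984).
Point elasticity E = (dD/dP_x)·(P_x/D) = -0.2904 × 240.2/614.5145 ≈ -0.113.
|E| < 1, so demand is inelastic at this price.

-0.113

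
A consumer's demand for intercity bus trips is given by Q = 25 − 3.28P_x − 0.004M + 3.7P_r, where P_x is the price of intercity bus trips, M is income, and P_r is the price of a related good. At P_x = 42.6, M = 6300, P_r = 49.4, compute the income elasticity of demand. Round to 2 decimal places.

Q = 25 − 3.28(42.6) − 0.004(6300) + 3.7(49.4) = 25 − 139.728 − 25.2 + 182.78 = 42.852.
∂Q/∂M = −0.004, so E_I = -0.004·(6300/42.852) ≈ -0.59.
E_I < 0: inferior good.

-0.59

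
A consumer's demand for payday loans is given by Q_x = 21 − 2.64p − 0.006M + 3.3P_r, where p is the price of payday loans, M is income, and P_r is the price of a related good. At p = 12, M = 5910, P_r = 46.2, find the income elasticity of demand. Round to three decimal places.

-0.334

At the given point, Q_x = 21 − 2.64(12) − 0.006(5910) + 3.3(46.2) = 21 − 31.68 − 35.46 + 152.46 = 106.32.
∂Q_x/∂M = −0.006, so E_I = -0.006·(5910/106.32) ≈ -0.334.
E_I < 0: inferior good.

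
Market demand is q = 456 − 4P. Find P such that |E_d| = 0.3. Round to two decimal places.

26.31

Set −bP/(a − bP) = −0.3 ⇒ bP = 0.3(a − bP) ⇒ bP(1+0.3) = 0.3·a.
P = 0.3·456/(4·1.3) ≈ 26.31.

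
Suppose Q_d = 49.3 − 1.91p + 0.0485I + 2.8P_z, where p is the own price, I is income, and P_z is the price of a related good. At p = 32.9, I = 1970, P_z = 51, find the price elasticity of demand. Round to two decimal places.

-0.28

Evaluating quantity at (p, I, P_z) gives Q_d = 49.3 − 1.91(32.9) + 0.0485(1970) + 2.8(51) = 49.3 − 62.839 + 95.545 + 142.8 = 224.806.
∂Q_d/∂p = −1.91, so E_p = (−1.91)·(32.9/224.806) ≈ -0.28.
|E_p| < 1: demand is inelastic.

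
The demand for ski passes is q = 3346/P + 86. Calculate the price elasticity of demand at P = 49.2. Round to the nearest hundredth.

-0.44

At P = 49.2, q = 154.0081.
dq/dP = −3346/P² = −1.3823.
Point elasticity E = (dq/dP)·(P/q) = -1.3823 × 49.2/154.0081 ≈ -0.44.
|E| < 1, so demand is inelastic at this price.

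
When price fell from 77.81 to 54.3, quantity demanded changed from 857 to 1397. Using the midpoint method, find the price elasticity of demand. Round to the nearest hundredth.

-1.35

%ΔQ = (1397 − 857)/[(857 + 1397)/2] = 540/1127 ≈ 0.4791.
%Δp = (54.3 − 77.81)/[(77.81 + 54.3)/2] = -23.51/66.055 ≈ -0.3559.
Arc elasticity E = %ΔQ/%Δp ≈ 0.4791/-0.3559 ≈ -1.35.
|E| > 1: demand is elastic over this range.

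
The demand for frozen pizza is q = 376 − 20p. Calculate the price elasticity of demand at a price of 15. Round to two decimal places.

At p = 15, q = 76.
dq/dp = −20.
Point elasticity E = (dq/dp)·(p/q) = -20 × 15/76 ≈ -3.95.
|E| > 1, so demand is elastic at this price.

-3.95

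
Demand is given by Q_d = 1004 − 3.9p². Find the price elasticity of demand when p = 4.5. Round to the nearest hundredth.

At p = 4.5, Q_d = 925.025.
dQ_d/dp = −2·3.9·p = −35.1.
Point elasticity E = (dQ_d/dp)·(p/Q_d) = -35.1 × 4.5/925.025 ≈ -0.17.
|E| < 1, so demand is inelastic at this price.

-0.17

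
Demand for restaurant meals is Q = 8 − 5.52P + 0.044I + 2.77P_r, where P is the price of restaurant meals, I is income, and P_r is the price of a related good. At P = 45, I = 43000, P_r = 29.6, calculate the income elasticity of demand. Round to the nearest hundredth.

1.09

At the given point, Q = 8 − 5.52(45) + 0.044(43000) + 2.77(29.6) = 8 − 248.4 + 1892 + 81.992 = 1733.592.
∂Q/∂I = +0.044, so E_I = 0.044·(43000/1733.592) ≈ 1.09.
E_I > 1: normal good (luxury).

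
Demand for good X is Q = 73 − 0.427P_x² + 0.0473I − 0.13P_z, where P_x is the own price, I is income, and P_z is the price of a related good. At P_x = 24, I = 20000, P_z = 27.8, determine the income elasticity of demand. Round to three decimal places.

At the given point, Q = 73 − 0.427(24)² + 0.0473(20000) − 0.13(27.8) = 73 − 245.952 + 946 − 3.614 = 769.434.
∂Q/∂I = +0.0473, so E_I = 0.0473·(20000/769.434) ≈ 1.229.
E_I > 1: normal good (luxury).

1.229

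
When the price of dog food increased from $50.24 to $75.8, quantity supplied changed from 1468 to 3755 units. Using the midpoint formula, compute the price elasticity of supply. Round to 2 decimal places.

2.16

%ΔQ = (3755 − 1468)/[(1468 + 3755)/2] = 2287/2611.5 ≈ 0.8757.
%Δp = (75.8 − 50.24)/[(50.24 + 75.8)/2] = 25.56/63.02 ≈ 0.4056.
Arc elasticity E = %ΔQ/%Δp ≈ 0.8757/0.4056 ≈ 2.16.
|E| > 1: supply is elastic over this range.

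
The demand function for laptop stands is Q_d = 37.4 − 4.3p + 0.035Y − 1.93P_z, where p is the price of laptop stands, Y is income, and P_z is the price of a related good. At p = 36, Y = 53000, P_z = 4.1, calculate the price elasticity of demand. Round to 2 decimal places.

-0.09

First evaluate Q_d: 37.4 − 4.3(36) + 0.035(53000) − 1.93(4.1) = 37.4 − 154.8 + 1855 − 7.913 = 1729.687.
∂Q_d/∂p = −4.3, so E_p = (−4.3)·(36/1729.687) ≈ -0.09.
|E_p| < 1: demand is inelastic.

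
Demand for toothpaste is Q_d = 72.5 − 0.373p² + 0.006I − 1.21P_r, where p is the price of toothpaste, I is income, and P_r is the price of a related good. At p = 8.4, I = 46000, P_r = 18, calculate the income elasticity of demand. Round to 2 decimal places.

0.92

Evaluating quantity at (p, I, P_r) gives Q_d = 72.5 − 0.373(8.4)² + 0.006(46000) − 1.21(18) = 72.5 − 26.3189 + 276 − 21.78 = 300.4011.
∂Q_d/∂I = +0.006, so E_I = 0.006·(46000/300.4011) ≈ 0.92.
E_I ∈ (0,1): normal good (necessity).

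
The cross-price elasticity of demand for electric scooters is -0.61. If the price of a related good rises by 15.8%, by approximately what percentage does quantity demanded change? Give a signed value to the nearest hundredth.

%ΔQ ≈ E × %ΔP_y = (-0.61) × (15.8%) ≈ -9.64%.

-9.64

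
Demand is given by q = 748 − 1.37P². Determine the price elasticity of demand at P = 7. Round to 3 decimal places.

At P = 7, q = 680.87.
dq/dP = −2·1.37·P = −19.18.
Point elasticity E = (dq/dP)·(P/q) = -19.18 × 7/680.87 ≈ -0.197.
|E| < 1, so demand is inelastic at this price.

-0.197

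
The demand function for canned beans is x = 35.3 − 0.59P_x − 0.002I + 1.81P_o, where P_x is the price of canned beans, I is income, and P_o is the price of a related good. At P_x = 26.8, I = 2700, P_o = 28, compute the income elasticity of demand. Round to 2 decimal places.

At the given point, x = 35.3 − 0.59(26.8) − 0.002(2700) + 1.81(28) = 35.3 − 15.812 − 5.4 + 50.68 = 64.768.
∂x/∂I = −0.002, so E_I = -0.002·(2700/64.768) ≈ -0.08.
E_I < 0: inferior good.

-0.08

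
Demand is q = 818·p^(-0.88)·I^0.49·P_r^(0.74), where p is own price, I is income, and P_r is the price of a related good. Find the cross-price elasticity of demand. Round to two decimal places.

0.74

For a Cobb–Douglas (constant-elasticity) form q = A·P_r^α·…, the elasticity with respect to P_r equals the exponent α at every point.
Here the exponent on P_r is 0.74, so the cross-price elasticity of demand is 0.74.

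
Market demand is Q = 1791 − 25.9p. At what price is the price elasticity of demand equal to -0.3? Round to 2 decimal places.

15.96

Set −bp/(a − bp) = −0.3 ⇒ bp = 0.3(a − bp) ⇒ bp(1+0.3) = 0.3·a.
p = 0.3·1791/(25.9·1.3) ≈ 15.96.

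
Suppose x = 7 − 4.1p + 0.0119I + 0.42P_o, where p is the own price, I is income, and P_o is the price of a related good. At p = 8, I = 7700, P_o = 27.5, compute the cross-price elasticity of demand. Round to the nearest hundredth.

0.15

First evaluate x: 7 − 4.1(8) + 0.0119(7700) + 0.42(27.5) = 7 − 32.8 + 91.63 + 11.55 = 77.38.
∂x/∂P_o = +0.42, so E_xy = 0.42·(27.5/77.38) ≈ 0.15.
E_xy > 0: the goods are substitutes.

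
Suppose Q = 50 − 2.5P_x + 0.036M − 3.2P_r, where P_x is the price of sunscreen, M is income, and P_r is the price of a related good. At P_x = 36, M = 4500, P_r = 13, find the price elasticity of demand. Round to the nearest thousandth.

Q = 50 − 2.5(36) + 0.036(4500) − 3.2(13) = 50 − 90 + 162 − 41.6 = 80.4.
∂Q/∂P_x = −2.5, so E_p = (−2.5)·(36/80.4) ≈ -1.119.
|E_p| > 1: demand is elastic.

-1.119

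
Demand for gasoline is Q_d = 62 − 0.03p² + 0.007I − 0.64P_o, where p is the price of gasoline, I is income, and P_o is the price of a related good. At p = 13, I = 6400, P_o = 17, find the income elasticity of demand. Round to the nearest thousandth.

Substituting, Q_d = 62 − 0.03(13)² + 0.007(6400) − 0.64(17) = 62 − 5.07 + 44.8 − 10.88 = 90.85.
∂Q_d/∂I = +0.007, so E_I = 0.007·(6400/90.85) ≈ 0.493.
E_I ∈ (0,1): normal good (necessity).

0.493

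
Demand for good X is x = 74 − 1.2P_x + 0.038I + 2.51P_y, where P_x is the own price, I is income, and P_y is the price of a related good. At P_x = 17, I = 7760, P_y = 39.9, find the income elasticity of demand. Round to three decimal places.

0.657

At the given point, x = 74 − 1.2(17) + 0.038(7760) + 2.51(39.9) = 74 − 20.4 + 294.88 + 100.149 = 448.629.
∂x/∂I = +0.038, so E_I = 0.038·(7760/448.629) ≈ 0.657.
E_I ∈ (0,1): normal good (necessity).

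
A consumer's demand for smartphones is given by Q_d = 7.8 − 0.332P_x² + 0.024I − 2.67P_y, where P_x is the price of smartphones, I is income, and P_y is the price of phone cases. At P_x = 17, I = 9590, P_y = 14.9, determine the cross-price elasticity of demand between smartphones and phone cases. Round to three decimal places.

-0.389

At the given point, Q_d = 7.8 − 0.332(17)² + 0.024(9590) − 2.67(14.9) = 7.8 − 95.948 + 230.16 − 39.783 = 102.229.
∂Q_d/∂P_y = −2.67, so E_xy = -2.67·(14.9/102.229) ≈ -0.389.
E_xy < 0: the goods are complements.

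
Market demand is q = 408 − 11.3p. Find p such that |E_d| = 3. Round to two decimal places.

27.08

Set −bp/(a − bp) = −3 ⇒ bp = 3(a − bp) ⇒ bp(1+3) = 3·a.
p = 3·408/(11.3·4) ≈ 27.08.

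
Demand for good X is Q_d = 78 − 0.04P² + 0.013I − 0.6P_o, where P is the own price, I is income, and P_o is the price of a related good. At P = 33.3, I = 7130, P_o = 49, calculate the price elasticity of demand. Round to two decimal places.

Substituting, Q_d = 78 − 0.04(33.3)² + 0.013(7130) − 0.6(49) = 78 − 44.3556 + 92.69 − 29.4 = 96.9344.
∂Q_d/∂P = −2·0.04·P = -2.664, so E_p = -2.664·(33.3/96.9344) ≈ -0.92.
|E_p| < 1: demand is inelastic.

-0.92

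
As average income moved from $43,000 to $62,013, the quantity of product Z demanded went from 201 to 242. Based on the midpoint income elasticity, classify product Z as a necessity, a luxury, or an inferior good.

%ΔQ = (242 − 201)/[(201+242)/2] = 41/221.5 ≈ 0.1851.
%ΔI = (62,013 − 43,000)/[(43,000+62,013)/2] = 19013/52506.5 ≈ 0.3621.
E_I = %ΔQ/%ΔI ≈ 0.511.
E_I ∈ (0,1): normal good (necessity).

necessity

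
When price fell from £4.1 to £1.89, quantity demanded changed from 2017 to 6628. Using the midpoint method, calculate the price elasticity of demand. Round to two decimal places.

-1.45

%ΔQ = (6628 − 2017)/[(2017 + 6628)/2] = 4611/4322.5 ≈ 1.0667.
%ΔP = (1.89 − 4.1)/[(4.1 + 1.89)/2] = -2.21/2.995 ≈ -0.7379.
Arc elasticity E = %ΔQ/%ΔP ≈ 1.0667/-0.7379 ≈ -1.45.
|E| > 1: demand is elastic over this range.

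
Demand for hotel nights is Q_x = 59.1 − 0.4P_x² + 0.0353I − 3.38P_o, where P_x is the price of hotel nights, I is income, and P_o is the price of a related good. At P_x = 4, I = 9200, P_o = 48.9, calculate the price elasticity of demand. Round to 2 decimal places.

Substituting, Q_x = 59.1 − 0.4(4)² + 0.0353(9200) − 3.38(48.9) = 59.1 − 6.4 + 324.76 − 165.282 = 212.178.
∂Q_x/∂P_x = −2·0.4·P_x = -3.2, so E_p = -3.2·(4/212.178) ≈ -0.06.
|E_p| < 1: demand is inelastic.

-0.06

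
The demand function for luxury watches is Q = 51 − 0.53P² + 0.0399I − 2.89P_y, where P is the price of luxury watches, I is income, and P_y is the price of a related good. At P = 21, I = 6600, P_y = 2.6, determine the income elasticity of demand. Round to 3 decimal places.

Evaluating quantity at (P, I, P_y) gives Q = 51 − 0.53(21)² + 0.0399(6600) − 2.89(2.6) = 51 − 233.73 + 263.34 − 7.514 = 73.096.
∂Q/∂I = +0.0399, so E_I = 0.0399·(6600/73.096) ≈ 3.603.
E_I > 1: normal good (luxury).

3.603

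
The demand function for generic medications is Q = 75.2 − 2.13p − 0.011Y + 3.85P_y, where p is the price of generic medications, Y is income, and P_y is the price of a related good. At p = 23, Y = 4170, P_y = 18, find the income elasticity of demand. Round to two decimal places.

-0.92

Q = 75.2 − 2.13(23) − 0.011(4170) + 3.85(18) = 75.2 − 48.99 − 45.87 + 69.3 = 49.64.
∂Q/∂Y = −0.011, so E_I = -0.011·(4170/49.64) ≈ -0.92.
E_I < 0: inferior good.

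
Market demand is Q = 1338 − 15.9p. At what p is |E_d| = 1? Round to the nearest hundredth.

42.08

For linear demand Q = a − bp, E = −bp/(a − bp). |E| = 1 ⇒ bp = a − bp ⇒ p = a/(2b).
p = 1338/(2·15.9) ≈ 42.08.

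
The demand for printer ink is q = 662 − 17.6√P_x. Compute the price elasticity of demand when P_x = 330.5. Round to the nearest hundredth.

-0.47

At P_x = 330.5, q = 342.038.
dq/dP_x = −17.6/(2√P_x) = −17.6/(2·18.1797).
Point elasticity E = (dq/dP_x)·(P_x/q) = -0.4841 × 330.5/342.038 ≈ -0.47.
|E| < 1, so demand is inelastic at this price.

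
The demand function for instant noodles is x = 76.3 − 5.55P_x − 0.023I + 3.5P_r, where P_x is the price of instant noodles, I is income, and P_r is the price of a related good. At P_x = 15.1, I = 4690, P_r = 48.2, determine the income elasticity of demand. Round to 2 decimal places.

-2.02

At the given point, x = 76.3 − 5.55(15.1) − 0.023(4690) + 3.5(48.2) = 76.3 − 83.805 − 107.87 + 168.7 = 53.325.
∂x/∂I = −0.023, so E_I = -0.023·(4690/53.325) ≈ -2.02.
E_I < 0: inferior good.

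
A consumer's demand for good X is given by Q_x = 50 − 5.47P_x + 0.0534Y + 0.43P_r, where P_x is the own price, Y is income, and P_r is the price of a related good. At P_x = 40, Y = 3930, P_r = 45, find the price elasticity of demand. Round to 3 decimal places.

-3.622

Substituting, Q_x = 50 − 5.47(40) + 0.0534(3930) + 0.43(45) = 50 − 218.8 + 209.862 + 19.35 = 60.412.
∂Q_x/∂P_x = −5.47, so E_p = (−5.47)·(40/60.412) ≈ -3.622.
|E_p| > 1: demand is elastic.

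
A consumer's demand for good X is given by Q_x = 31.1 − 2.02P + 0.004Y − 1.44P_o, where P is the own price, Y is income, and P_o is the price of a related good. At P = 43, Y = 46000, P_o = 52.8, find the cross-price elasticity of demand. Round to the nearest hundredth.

Evaluating quantity at (P, Y, P_o) gives Q_x = 31.1 − 2.02(43) + 0.004(46000) − 1.44(52.8) = 31.1 − 86.86 + 184 − 76.032 = 52.208.
∂Q_x/∂P_o = −1.44, so E_xy = -1.44·(52.8/52.208) ≈ -1.46.
E_xy < 0: the goods are complements.

-1.46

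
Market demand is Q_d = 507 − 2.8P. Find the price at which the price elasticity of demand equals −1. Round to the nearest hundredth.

90.54

For linear demand Q_d = a − bP, E = −bP/(a − bP). |E| = 1 ⇒ bP = a − bP ⇒ P = a/(2b).
P = 507/(2·2.8) ≈ 90.54.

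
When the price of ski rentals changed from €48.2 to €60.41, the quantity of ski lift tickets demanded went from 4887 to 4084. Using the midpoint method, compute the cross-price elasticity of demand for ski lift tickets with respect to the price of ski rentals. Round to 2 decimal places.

%ΔQ_x = (4084 − 4887)/[(4887+4084)/2] = -803/4485.5 ≈ -0.1790.
%ΔP_y = (60.41 − 48.2)/[(48.2+60.41)/2] ≈ 0.2248.
E_xy = -0.1790/0.2248 ≈ -0.80.
E_xy < 0, so ski lift tickets and ski rentals are complements.

-0.80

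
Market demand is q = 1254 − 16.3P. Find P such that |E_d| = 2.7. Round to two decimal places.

56.14

Set −bP/(a − bP) = −2.7 ⇒ bP = 2.7(a − bP) ⇒ bP(1+2.7) = 2.7·a.
P = 2.7·1254/(16.3·3.7) ≈ 56.14.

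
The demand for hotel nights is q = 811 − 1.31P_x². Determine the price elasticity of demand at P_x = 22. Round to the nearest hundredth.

At P_x = 22, q = 176.96.
dq/dP_x = −2·1.31·P_x = −57.64.
Point elasticity E = (dq/dP_x)·(P_x/q) = -57.64 × 22/176.96 ≈ -7.17.
|E| > 1, so demand is elastic at this price.

-7.17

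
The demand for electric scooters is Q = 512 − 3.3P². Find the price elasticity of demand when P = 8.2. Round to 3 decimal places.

At P = 8.2, Q = 290.108.
dQ/dP = −2·3.3·P = −54.12.
Point elasticity E = (dQ/dP)·(P/Q) = -54.12 × 8.2/290.108 ≈ -1.530.
|E| > 1, so demand is elastic at this price.

-1.530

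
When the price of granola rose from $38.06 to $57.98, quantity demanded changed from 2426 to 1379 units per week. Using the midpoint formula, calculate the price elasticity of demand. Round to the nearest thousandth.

%ΔQ = (1379 − 2426)/[(2426 + 1379)/2] = -1047/1902.5 ≈ -0.5503.
%ΔP = (57.98 − 38.06)/[(38.06 + 57.98)/2] = 19.92/48.02 ≈ 0.4148.
Arc elasticity E = %ΔQ/%ΔP ≈ -0.5503/0.4148 ≈ -1.327.
|E| > 1: demand is elastic over this range.

-1.327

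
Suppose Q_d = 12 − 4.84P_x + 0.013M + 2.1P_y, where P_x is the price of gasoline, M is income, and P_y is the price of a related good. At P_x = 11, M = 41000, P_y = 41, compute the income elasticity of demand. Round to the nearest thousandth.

0.922

Substituting, Q_d = 12 − 4.84(11) + 0.013(41000) + 2.1(41) = 12 − 53.24 + 533 + 86.1 = 577.86.
∂Q_d/∂M = +0.013, so E_I = 0.013·(41000/577.86) ≈ 0.922.
E_I ∈ (0,1): normal good (necessity).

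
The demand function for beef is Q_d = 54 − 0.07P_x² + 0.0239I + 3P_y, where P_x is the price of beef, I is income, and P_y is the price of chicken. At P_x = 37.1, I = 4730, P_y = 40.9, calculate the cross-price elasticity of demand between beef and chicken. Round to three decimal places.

First evaluate Q_d: 54 − 0.07(37.1)² + 0.0239(4730) + 3(40.9) = 54 − 96.3487 + 113.047 + 122.7 = 193.3983.
∂Q_d/∂P_y = +3, so E_xy = 3·(40.9/193.3983) ≈ 0.634.
E_xy > 0: the goods are substitutes.

0.634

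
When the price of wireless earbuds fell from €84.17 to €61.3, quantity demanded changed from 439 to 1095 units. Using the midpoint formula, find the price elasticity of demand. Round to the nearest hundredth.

-2.72

%ΔQ = (1095 − 439)/[(439 + 1095)/2] = 656/767 ≈ 0.8553.
%ΔP = (61.3 − 84.17)/[(84.17 + 61.3)/2] = -22.87/72.735 ≈ -0.3144.
Arc elasticity E = %ΔQ/%ΔP ≈ 0.8553/-0.3144 ≈ -2.72.
|E| > 1: demand is elastic over this range.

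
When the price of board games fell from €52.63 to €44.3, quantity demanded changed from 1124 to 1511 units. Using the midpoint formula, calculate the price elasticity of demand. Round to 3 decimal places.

-1.709

%Δq = (1511 − 1124)/[(1124 + 1511)/2] = 387/1317.5 ≈ 0.2937.
%Δp = (44.3 − 52.63)/[(52.63 + 44.3)/2] = -8.33/48.465 ≈ -0.1719.
Arc elasticity E = %Δq/%Δp ≈ 0.2937/-0.1719 ≈ -1.709.
|E| > 1: demand is elastic over this range.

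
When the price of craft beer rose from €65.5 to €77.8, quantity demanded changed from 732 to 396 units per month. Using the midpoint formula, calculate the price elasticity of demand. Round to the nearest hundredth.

%Δq = (396 − 732)/[(732 + 396)/2] = -336/564 ≈ -0.5957.
%Δp = (77.8 − 65.5)/[(65.5 + 77.8)/2] = 12.3/71.65 ≈ 0.1717.
Arc elasticity E = %Δq/%Δp ≈ -0.5957/0.1717 ≈ -3.47.
|E| > 1: demand is elastic over this range.

-3.47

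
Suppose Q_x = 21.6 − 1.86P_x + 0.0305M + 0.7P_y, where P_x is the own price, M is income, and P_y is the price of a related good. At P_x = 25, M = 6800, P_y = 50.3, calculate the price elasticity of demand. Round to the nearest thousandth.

-0.214

Substituting, Q_x = 21.6 − 1.86(25) + 0.0305(6800) + 0.7(50.3) = 21.6 − 46.5 + 207.4 + 35.21 = 217.71.
∂Q_x/∂P_x = −1.86, so E_p = (−1.86)·(25/217.71) ≈ -0.214.
|E_p| < 1: demand is inelastic.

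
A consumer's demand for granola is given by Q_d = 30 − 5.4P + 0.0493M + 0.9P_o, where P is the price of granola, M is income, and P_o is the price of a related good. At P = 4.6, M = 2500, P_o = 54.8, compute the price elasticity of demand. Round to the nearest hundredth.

-0.14

Q_d = 30 − 5.4(4.6) + 0.0493(2500) + 0.9(54.8) = 30 − 24.84 + 123.25 + 49.32 = 177.73.
∂Q_d/∂P = −5.4, so E_p = (−5.4)·(4.6/177.73) ≈ -0.14.
|E_p| < 1: demand is inelastic.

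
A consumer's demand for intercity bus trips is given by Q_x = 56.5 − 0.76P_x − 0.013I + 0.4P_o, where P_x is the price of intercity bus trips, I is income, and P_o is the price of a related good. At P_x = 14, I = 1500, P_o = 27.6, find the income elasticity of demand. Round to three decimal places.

-0.521

Q_x = 56.5 − 0.76(14) − 0.013(1500) + 0.4(27.6) = 56.5 − 10.64 − 19.5 + 11.04 = 37.4.
∂Q_x/∂I = −0.013, so E_I = -0.013·(1500/37.4) ≈ -0.521.
E_I < 0: inferior good.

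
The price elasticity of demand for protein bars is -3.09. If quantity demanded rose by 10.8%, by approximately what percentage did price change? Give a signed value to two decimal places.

%ΔQ ≈ E × %ΔP ⇒ %ΔP = %ΔQ / E = (10.8%)/(-3.09) ≈ -3.50%.

-3.50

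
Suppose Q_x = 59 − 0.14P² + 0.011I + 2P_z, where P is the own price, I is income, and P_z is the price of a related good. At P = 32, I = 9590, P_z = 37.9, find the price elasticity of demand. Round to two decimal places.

Substituting, Q_x = 59 − 0.14(32)² + 0.011(9590) + 2(37.9) = 59 − 143.36 + 105.49 + 75.8 = 96.93.
∂Q_x/∂P = −2·0.14·P = -8.96, so E_p = -8.96·(32/96.93) ≈ -2.96.
|E_p| > 1: demand is elastic.

-2.96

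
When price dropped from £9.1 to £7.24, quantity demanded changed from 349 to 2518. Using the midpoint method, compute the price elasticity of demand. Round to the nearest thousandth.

%Δq = (2518 − 349)/[(349 + 2518)/2] = 2169/1433.5 ≈ 1.5131.
%ΔP = (7.24 − 9.1)/[(9.1 + 7.24)/2] = -1.86/8.17 ≈ -0.2277.
Arc elasticity E = %Δq/%ΔP ≈ 1.5131/-0.2277 ≈ -6.646.
|E| > 1: demand is elastic over this range.

-6.646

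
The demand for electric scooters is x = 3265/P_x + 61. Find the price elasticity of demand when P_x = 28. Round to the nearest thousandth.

-0.657

At P_x = 28, x = 177.6071.
dx/dP_x = −3265/P_x² = −4.1645.
Point elasticity E = (dx/dP_x)·(P_x/x) = -4.1645 × 28/177.6071 ≈ -0.657.
|E| < 1, so demand is inelastic at this price.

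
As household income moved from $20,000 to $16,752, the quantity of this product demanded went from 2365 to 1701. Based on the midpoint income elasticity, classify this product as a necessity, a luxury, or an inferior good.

%ΔQ = (1701 − 2365)/[(2365+1701)/2] = -664/2033 ≈ -0.3266.
%ΔM = (16,752 − 20,000)/[(20,000+16,752)/2] = -3248/18376 ≈ -0.1768.
E_I = %ΔQ/%ΔM ≈ 1.848.
E_I > 1: normal good (luxury).

luxury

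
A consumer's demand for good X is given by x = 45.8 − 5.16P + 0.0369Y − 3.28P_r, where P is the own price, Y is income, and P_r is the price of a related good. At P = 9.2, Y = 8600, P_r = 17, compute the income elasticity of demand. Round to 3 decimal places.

1.221

Evaluating quantity at (P, Y, P_r) gives x = 45.8 − 5.16(9.2) + 0.0369(8600) − 3.28(17) = 45.8 − 47.472 + 317.34 − 55.76 = 259.908.
∂x/∂Y = +0.0369, so E_I = 0.0369·(8600/259.908) ≈ 1.221.
E_I > 1: normal good (luxury).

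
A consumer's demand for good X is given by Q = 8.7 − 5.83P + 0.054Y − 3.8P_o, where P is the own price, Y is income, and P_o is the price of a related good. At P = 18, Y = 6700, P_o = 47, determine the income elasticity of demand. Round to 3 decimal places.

4.161

First evaluate Q: 8.7 − 5.83(18) + 0.054(6700) − 3.8(47) = 8.7 − 104.94 + 361.8 − 178.6 = 86.96.
∂Q/∂Y = +0.054, so E_I = 0.054·(6700/86.96) ≈ 4.161.
E_I > 1: normal good (luxury).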